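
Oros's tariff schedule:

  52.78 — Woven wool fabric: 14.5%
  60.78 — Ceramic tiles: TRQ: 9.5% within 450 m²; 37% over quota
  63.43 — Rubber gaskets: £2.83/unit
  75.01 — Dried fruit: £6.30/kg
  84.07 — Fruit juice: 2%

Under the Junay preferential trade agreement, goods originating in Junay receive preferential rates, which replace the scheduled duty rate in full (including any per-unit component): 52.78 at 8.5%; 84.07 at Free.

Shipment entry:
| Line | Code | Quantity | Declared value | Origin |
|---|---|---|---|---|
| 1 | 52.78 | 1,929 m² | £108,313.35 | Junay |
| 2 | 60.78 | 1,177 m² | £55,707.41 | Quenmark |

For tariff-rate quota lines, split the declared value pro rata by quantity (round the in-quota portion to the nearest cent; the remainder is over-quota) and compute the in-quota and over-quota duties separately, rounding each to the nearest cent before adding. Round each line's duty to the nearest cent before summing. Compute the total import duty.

Line 1 (52.78, Junay, 1,929 m², £108,313.35):
Base rate for 52.78 is 14.5%.
Origin Junay qualifies under the Oros–Junay agreement and 52.78 is covered: preferential rate 8.5% applies instead.
Duty = £108,313.35 × 8.5% = £9,206.63.
Line 2 (60.78, Quenmark, 1,177 m², £55,707.41):
Code 60.78 is under a tariff-rate quota (threshold 450 m²). In-quota: 450 m² at 9.5%; over-quota: 727 m² at 37%.
Pro-rata value split: in-quota = £55,707.41 × 450/1,177 = £21,298.50; over-quota = £55,707.41 − £21,298.50 = £34,408.91.
In-quota duty = £21,298.50 × 9.5% = £2,023.36. Over-quota duty = £34,408.91 × 37% = £12,731.30.
Line duty = £2,023.36 + £12,731.30 = £14,754.66.
Total = £9,206.63 + £14,754.66 = £23,961.29.

£23,961.29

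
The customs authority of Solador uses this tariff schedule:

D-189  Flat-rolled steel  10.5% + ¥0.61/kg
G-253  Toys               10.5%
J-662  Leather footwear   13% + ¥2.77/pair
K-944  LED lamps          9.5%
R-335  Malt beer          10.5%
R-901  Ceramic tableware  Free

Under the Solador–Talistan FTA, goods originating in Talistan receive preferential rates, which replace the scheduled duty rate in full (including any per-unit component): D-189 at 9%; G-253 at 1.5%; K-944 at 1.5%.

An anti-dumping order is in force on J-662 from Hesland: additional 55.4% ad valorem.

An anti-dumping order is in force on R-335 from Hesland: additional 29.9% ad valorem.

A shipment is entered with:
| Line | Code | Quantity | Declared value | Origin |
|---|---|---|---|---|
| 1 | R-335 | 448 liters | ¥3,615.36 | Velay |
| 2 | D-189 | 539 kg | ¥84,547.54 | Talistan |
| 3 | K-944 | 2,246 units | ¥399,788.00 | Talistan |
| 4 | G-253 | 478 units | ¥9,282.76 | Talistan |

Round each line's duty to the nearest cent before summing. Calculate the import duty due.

Line 1 (R-335, Velay, 448 liters, ¥3,615.36):
Base rate for R-335 is 10.5%.
The additional-duty order on R-335 targets Hesland, not Velay; it does not apply.
Duty = ¥3,615.36 × 10.5% = ¥379.61.
Line 2 (D-189, Talistan, 539 kg, ¥84,547.54):
Base rate for D-189 is 10.5% + ¥0.61/kg.
Origin Talistan qualifies under the Solador–Talistan agreement and D-189 is covered: preferential rate 9% applies instead.
Duty = ¥84,547.54 × 9% = ¥7,609.28.
Line 3 (K-944, Talistan, 2,246 units, ¥399,788.00):
Base rate for K-944 is 9.5%.
Origin Talistan qualifies under the Solador–Talistan agreement and K-944 is covered: preferential rate 1.5% applies instead.
Duty = ¥399,788.00 × 1.5% = ¥5,996.82.
Line 4 (G-253, Talistan, 478 units, ¥9,282.76):
Base rate for G-253 is 10.5%.
Origin Talistan qualifies under the Solador–Talistan agreement and G-253 is covered: preferential rate 1.5% applies instead.
Duty = ¥9,282.76 × 1.5% = ¥139.24.
Total = ¥379.61 + ¥7,609.28 + ¥5,996.82 + ¥139.24 = ¥14,124.95.

¥14,124.95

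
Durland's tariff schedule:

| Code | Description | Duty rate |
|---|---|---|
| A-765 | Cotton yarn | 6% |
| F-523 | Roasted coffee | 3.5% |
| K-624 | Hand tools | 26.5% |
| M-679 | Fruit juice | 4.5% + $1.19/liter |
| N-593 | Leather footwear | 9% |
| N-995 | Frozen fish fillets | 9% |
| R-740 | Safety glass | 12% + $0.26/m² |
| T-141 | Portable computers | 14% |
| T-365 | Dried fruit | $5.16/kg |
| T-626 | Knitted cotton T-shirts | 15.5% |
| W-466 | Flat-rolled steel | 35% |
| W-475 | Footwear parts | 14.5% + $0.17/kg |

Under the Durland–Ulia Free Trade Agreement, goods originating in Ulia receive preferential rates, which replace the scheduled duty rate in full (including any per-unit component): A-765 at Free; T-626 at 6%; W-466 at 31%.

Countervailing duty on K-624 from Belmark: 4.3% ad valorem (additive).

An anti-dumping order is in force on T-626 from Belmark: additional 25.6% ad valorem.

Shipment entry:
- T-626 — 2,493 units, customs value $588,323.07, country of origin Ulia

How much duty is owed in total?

$35,299.38

Line 1 (T-626, Ulia, 2,493 units, $588,323.07):
Base rate for T-626 is 15.5%.
Origin Ulia qualifies under the Durland–Ulia agreement and T-626 is covered: preferential rate 6% applies instead.
The additional-duty order on T-626 targets Belmark, not Ulia; it does not apply.
Duty = $588,323.07 × 6% = $35,299.38.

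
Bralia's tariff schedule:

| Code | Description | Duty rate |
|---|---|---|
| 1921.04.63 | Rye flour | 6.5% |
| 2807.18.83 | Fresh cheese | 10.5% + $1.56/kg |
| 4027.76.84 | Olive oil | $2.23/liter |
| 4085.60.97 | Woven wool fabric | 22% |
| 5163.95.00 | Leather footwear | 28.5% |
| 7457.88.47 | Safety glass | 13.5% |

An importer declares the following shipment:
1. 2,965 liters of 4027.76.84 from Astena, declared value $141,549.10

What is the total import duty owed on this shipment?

Line 1 (4027.76.84, Astena, 2,965 liters, $141,549.10):
Base rate for 4027.76.84 is $2.23/liter.
Duty = 2,965 × $2.23 = $6,611.95.

$6,611.95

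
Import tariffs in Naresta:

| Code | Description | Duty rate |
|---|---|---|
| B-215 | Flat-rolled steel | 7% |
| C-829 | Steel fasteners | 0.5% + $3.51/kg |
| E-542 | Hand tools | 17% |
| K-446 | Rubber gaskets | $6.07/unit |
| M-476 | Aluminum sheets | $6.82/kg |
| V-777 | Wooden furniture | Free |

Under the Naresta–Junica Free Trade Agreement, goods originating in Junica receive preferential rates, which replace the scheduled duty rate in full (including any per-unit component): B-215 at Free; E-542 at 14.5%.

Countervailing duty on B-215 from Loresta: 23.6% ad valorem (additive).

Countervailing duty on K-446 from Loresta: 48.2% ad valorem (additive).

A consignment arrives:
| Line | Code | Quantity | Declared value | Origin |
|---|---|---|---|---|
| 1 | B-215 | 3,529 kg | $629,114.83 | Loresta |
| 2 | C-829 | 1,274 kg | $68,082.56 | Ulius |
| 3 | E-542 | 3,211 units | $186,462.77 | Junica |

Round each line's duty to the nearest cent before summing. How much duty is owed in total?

$224,358.39

Line 1 (B-215, Loresta, 3,529 kg, $629,114.83):
Base rate for B-215 is 7%.
B-215 has an FTA preferential rate, but origin Loresta is not Junica; base rate stands.
Additional duty on B-215 from Loresta: +23.6%. Applied ad valorem rate: 7% + 23.6% = 30.6%.
Duty = $629,114.83 × 30.6% = $192,509.14.
Line 2 (C-829, Ulius, 1,274 kg, $68,082.56):
Base rate for C-829 is 0.5% + $3.51/kg.
Duty = $68,082.56 × 0.5% + 1,274 × $3.51 = $4,812.15.
Line 3 (E-542, Junica, 3,211 units, $186,462.77):
Base rate for E-542 is 17%.
Origin Junica qualifies under the Naresta–Junica agreement and E-542 is covered: preferential rate 14.5% applies instead.
Duty = $186,462.77 × 14.5% = $27,037.10.
Total = $192,509.14 + $4,812.15 + $27,037.10 = $224,358.39.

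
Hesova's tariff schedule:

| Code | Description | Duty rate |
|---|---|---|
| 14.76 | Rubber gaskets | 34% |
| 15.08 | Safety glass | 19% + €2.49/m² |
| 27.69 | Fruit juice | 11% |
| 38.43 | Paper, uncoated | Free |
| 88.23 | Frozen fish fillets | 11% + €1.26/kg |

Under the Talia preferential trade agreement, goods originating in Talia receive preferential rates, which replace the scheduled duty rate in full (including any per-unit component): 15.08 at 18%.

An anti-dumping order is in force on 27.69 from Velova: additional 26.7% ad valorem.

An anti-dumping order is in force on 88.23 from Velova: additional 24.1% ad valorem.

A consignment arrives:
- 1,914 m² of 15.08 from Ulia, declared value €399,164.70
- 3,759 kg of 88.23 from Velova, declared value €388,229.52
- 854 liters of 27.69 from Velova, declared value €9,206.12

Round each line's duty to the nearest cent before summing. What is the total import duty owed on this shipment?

Line 1 (15.08, Ulia, 1,914 m², €399,164.70):
Base rate for 15.08 is 19% + €2.49/m².
15.08 has an FTA preferential rate, but origin Ulia is not Talia; base rate stands.
Duty = €399,164.70 × 19% + 1,914 × €2.49 = €80,607.15.
Line 2 (88.23, Velova, 3,759 kg, €388,229.52):
Base rate for 88.23 is 11% + €1.26/kg.
Additional duty on 88.23 from Velova: +24.1%. Applied ad valorem rate: 11% + 24.1% = 35.1%.
Duty = €388,229.52 × 35.1% + 3,759 × €1.26 = €141,004.90.
Line 3 (27.69, Velova, 854 liters, €9,206.12):
Base rate for 27.69 is 11%.
Additional duty on 27.69 from Velova: +26.7%. Applied ad valorem rate: 11% + 26.7% = 37.7%.
Duty = €9,206.12 × 37.7% = €3,470.71.
Total = €80,607.15 + €141,004.90 + €3,470.71 = €225,082.76.

€225,082.76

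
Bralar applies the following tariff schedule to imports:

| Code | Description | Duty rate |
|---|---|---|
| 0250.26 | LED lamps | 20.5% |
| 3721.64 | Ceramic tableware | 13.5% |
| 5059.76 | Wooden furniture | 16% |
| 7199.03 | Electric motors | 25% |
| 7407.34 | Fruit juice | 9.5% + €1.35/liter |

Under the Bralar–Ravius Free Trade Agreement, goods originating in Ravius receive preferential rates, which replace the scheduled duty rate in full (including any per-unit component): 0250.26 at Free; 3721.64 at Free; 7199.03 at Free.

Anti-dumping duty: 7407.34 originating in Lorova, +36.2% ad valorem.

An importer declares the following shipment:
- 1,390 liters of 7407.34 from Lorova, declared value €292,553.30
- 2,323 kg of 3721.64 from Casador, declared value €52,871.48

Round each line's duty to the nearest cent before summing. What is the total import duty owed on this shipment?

€142,711.01

Line 1 (7407.34, Lorova, 1,390 liters, €292,553.30):
Base rate for 7407.34 is 9.5% + €1.35/liter.
Additional duty on 7407.34 from Lorova: +36.2%. Applied ad valorem rate: 9.5% + 36.2% = 45.7%.
Duty = €292,553.30 × 45.7% + 1,390 × €1.35 = €135,573.36.
Line 2 (3721.64, Casador, 2,323 kg, €52,871.48):
Base rate for 3721.64 is 13.5%.
3721.64 has an FTA preferential rate, but origin Casador is not Ravius; base rate stands.
Duty = €52,871.48 × 13.5% = €7,137.65.
Total = €135,573.36 + €7,137.65 = €142,711.01.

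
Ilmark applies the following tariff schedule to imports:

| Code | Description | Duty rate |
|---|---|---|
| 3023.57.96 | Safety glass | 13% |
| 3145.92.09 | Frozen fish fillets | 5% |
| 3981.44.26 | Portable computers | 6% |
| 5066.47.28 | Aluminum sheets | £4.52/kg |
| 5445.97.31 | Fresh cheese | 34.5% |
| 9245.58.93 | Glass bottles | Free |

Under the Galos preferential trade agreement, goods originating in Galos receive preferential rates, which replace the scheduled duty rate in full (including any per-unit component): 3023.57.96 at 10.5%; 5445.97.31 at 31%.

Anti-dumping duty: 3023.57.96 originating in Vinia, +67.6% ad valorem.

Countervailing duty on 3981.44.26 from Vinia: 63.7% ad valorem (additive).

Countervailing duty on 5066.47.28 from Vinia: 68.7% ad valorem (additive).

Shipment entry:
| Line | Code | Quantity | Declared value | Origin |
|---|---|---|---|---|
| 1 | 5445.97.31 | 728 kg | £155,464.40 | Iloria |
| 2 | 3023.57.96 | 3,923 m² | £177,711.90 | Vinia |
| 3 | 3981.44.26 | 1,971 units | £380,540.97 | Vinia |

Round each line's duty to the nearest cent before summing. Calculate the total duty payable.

£462,108.07

Line 1 (5445.97.31, Iloria, 728 kg, £155,464.40):
Base rate for 5445.97.31 is 34.5%.
5445.97.31 has an FTA preferential rate, but origin Iloria is not Galos; base rate stands.
Duty = £155,464.40 × 34.5% = £53,635.22.
Line 2 (3023.57.96, Vinia, 3,923 m², £177,711.90):
Base rate for 3023.57.96 is 13%.
3023.57.96 has an FTA preferential rate, but origin Vinia is not Galos; base rate stands.
Additional duty on 3023.57.96 from Vinia: +67.6%. Applied ad valorem rate: 13% + 67.6% = 80.6%.
Duty = £177,711.90 × 80.6% = £143,235.79.
Line 3 (3981.44.26, Vinia, 1,971 units, £380,540.97):
Base rate for 3981.44.26 is 6%.
Additional duty on 3981.44.26 from Vinia: +63.7%. Applied ad valorem rate: 6% + 63.7% = 69.7%.
Duty = £380,540.97 × 69.7% = £265,237.06.
Total = £53,635.22 + £143,235.79 + £265,237.06 = £462,108.07.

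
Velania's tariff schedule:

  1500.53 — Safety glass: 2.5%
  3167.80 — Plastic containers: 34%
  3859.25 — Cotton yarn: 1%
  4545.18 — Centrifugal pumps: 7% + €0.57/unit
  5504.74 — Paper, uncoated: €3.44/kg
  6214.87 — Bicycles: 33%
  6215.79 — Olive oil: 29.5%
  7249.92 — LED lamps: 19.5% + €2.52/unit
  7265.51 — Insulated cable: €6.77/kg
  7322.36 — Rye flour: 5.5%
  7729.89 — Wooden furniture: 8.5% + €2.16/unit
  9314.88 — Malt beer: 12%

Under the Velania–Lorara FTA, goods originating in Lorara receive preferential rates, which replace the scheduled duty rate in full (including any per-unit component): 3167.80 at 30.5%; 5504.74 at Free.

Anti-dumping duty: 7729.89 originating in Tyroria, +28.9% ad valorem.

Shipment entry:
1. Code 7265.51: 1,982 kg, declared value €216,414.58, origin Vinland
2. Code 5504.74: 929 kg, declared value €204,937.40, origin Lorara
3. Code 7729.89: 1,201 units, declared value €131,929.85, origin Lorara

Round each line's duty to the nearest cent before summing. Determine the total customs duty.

Line 1 (7265.51, Vinland, 1,982 kg, €216,414.58):
Base rate for 7265.51 is €6.77/kg.
Duty = 1,982 × €6.77 = €13,418.14.
Line 2 (5504.74, Lorara, 929 kg, €204,937.40):
Base rate for 5504.74 is €3.44/kg.
Origin Lorara qualifies under the Velania–Lorara agreement and 5504.74 is covered: preferential rate Free applies instead.
Duty = €204,937.40 × 0% = €0.00.
Line 3 (7729.89, Lorara, 1,201 units, €131,929.85):
Base rate for 7729.89 is 8.5% + €2.16/unit.
Origin Lorara is the FTA partner but 7729.89 is not on the preference list; base rate stands.
The additional-duty order on 7729.89 targets Tyroria, not Lorara; it does not apply.
Duty = €131,929.85 × 8.5% + 1,201 × €2.16 = €13,808.20.
Total = €13,418.14 + €0.00 + €13,808.20 = €27,226.34.

€27,226.34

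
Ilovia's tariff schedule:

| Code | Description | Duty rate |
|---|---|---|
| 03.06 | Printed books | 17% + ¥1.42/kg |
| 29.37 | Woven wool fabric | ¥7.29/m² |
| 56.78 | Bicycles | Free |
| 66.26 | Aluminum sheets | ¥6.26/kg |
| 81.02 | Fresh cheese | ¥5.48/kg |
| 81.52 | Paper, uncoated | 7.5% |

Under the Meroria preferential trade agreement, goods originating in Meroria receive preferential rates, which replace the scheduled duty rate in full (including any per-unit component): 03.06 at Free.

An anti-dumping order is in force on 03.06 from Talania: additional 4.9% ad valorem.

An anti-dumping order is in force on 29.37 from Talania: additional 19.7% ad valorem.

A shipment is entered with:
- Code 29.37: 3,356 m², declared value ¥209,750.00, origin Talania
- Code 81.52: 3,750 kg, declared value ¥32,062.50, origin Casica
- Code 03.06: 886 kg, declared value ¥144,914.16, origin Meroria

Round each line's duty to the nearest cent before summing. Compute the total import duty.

Line 1 (29.37, Talania, 3,356 m², ¥209,750.00):
Base rate for 29.37 is ¥7.29/m².
Additional duty on 29.37 from Talania: +19.7% ad valorem. Applied ad valorem rate = 19.7%.
Duty = ¥209,750.00 × 19.7% + 3,356 × ¥7.29 = ¥65,785.99.
Line 2 (81.52, Casica, 3,750 kg, ¥32,062.50):
Base rate for 81.52 is 7.5%.
Duty = ¥32,062.50 × 7.5% = ¥2,404.69.
Line 3 (03.06, Meroria, 886 kg, ¥144,914.16):
Base rate for 03.06 is 17% + ¥1.42/kg.
Origin Meroria qualifies under the Ilovia–Meroria agreement and 03.06 is covered: preferential rate Free applies instead.
The additional-duty order on 03.06 targets Talania, not Meroria; it does not apply.
Duty = ¥144,914.16 × 0% = ¥0.00.
Total = ¥65,785.99 + ¥2,404.69 + ¥0.00 = ¥68,190.68.

¥68,190.68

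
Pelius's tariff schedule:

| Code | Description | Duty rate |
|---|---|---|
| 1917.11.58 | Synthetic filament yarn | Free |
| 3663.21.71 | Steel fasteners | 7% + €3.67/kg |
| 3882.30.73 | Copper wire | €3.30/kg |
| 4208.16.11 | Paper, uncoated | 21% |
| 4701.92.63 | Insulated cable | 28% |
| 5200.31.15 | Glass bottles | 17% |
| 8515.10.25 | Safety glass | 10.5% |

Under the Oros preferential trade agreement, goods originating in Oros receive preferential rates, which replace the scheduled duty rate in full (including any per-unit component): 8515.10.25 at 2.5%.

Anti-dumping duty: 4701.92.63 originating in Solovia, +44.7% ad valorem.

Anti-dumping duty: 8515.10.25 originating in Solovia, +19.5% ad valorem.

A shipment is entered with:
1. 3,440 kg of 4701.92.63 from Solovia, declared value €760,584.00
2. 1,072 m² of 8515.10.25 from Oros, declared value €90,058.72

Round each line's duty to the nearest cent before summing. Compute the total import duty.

€555,196.04

Line 1 (4701.92.63, Solovia, 3,440 kg, €760,584.00):
Base rate for 4701.92.63 is 28%.
Additional duty on 4701.92.63 from Solovia: +44.7%. Applied ad valorem rate: 28% + 44.7% = 72.7%.
Duty = €760,584.00 × 72.7% = €552,944.57.
Line 2 (8515.10.25, Oros, 1,072 m², €90,058.72):
Base rate for 8515.10.25 is 10.5%.
Origin Oros qualifies under the Pelius–Oros agreement and 8515.10.25 is covered: preferential rate 2.5% applies instead.
The additional-duty order on 8515.10.25 targets Solovia, not Oros; it does not apply.
Duty = €90,058.72 × 2.5% = €2,251.47.
Total = €552,944.57 + €2,251.47 = €555,196.04.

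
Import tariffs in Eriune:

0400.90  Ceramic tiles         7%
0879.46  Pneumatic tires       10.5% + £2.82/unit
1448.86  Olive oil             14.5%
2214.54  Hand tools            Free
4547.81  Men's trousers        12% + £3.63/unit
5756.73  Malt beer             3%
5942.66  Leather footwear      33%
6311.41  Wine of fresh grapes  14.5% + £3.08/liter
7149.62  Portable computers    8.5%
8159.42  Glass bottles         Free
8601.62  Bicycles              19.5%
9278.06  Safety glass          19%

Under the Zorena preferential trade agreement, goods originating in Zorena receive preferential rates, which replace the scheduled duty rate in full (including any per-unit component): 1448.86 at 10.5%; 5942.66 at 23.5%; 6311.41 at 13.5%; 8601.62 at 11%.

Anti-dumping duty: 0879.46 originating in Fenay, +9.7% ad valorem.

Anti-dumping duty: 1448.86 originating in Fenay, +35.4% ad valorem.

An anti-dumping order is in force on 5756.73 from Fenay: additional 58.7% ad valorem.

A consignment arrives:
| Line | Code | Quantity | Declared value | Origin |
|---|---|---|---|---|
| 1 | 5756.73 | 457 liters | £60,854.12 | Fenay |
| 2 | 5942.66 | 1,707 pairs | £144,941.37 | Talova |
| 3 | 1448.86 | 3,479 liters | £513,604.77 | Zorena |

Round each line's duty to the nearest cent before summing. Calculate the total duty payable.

Line 1 (5756.73, Fenay, 457 liters, £60,854.12):
Base rate for 5756.73 is 3%.
Additional duty on 5756.73 from Fenay: +58.7%. Applied ad valorem rate: 3% + 58.7% = 61.7%.
Duty = £60,854.12 × 61.7% = £37,546.99.
Line 2 (5942.66, Talova, 1,707 pairs, £144,941.37):
Base rate for 5942.66 is 33%.
5942.66 has an FTA preferential rate, but origin Talova is not Zorena; base rate stands.
Duty = £144,941.37 × 33% = £47,830.65.
Line 3 (1448.86, Zorena, 3,479 liters, £513,604.77):
Base rate for 1448.86 is 14.5%.
Origin Zorena qualifies under the Eriune–Zorena agreement and 1448.86 is covered: preferential rate 10.5% applies instead.
The additional-duty order on 1448.86 targets Fenay, not Zorena; it does not apply.
Duty = £513,604.77 × 10.5% = £53,928.50.
Total = £37,546.99 + £47,830.65 + £53,928.50 = £139,306.14.

£139,306.14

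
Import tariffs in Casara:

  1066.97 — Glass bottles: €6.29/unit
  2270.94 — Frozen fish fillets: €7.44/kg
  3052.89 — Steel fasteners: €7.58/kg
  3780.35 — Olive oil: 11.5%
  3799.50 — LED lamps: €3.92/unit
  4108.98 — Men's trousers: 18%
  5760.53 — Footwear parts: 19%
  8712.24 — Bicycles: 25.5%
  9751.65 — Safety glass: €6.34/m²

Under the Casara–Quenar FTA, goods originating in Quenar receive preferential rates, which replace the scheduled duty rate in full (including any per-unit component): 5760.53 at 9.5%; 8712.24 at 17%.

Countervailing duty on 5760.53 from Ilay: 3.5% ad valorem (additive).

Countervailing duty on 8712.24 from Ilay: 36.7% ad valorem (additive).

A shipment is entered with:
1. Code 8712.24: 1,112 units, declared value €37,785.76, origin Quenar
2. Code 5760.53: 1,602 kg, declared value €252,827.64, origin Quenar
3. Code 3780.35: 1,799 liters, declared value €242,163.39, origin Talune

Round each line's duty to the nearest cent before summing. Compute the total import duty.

Line 1 (8712.24, Quenar, 1,112 units, €37,785.76):
Base rate for 8712.24 is 25.5%.
Origin Quenar qualifies under the Casara–Quenar agreement and 8712.24 is covered: preferential rate 17% applies instead.
The additional-duty order on 8712.24 targets Ilay, not Quenar; it does not apply.
Duty = €37,785.76 × 17% = €6,423.58.
Line 2 (5760.53, Quenar, 1,602 kg, €252,827.64):
Base rate for 5760.53 is 19%.
Origin Quenar qualifies under the Casara–Quenar agreement and 5760.53 is covered: preferential rate 9.5% applies instead.
The additional-duty order on 5760.53 targets Ilay, not Quenar; it does not apply.
Duty = €252,827.64 × 9.5% = €24,018.63.
Line 3 (3780.35, Talune, 1,799 liters, €242,163.39):
Base rate for 3780.35 is 11.5%.
Duty = €242,163.39 × 11.5% = €27,848.79.
Total = €6,423.58 + €24,018.63 + €27,848.79 = €58,291.00.

€58,291.00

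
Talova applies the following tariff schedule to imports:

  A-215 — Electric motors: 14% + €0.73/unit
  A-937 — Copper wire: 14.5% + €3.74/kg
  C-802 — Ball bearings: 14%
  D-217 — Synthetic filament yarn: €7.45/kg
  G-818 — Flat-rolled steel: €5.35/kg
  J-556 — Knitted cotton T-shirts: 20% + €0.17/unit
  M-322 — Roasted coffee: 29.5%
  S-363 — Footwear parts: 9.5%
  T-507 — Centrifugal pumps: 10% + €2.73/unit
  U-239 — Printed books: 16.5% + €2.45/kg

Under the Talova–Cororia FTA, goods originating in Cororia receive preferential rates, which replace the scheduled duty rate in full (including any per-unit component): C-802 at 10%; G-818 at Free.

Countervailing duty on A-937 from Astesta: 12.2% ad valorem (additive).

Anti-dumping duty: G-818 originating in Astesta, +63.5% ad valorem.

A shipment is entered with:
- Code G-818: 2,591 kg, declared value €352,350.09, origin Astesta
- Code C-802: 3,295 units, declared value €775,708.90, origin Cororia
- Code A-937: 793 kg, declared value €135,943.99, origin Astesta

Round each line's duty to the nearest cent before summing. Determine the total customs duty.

Line 1 (G-818, Astesta, 2,591 kg, €352,350.09):
Base rate for G-818 is €5.35/kg.
G-818 has an FTA preferential rate, but origin Astesta is not Cororia; base rate stands.
Additional duty on G-818 from Astesta: +63.5% ad valorem. Applied ad valorem rate = 63.5%.
Duty = €352,350.09 × 63.5% + 2,591 × €5.35 = €237,604.16.
Line 2 (C-802, Cororia, 3,295 units, €775,708.90):
Base rate for C-802 is 14%.
Origin Cororia qualifies under the Talova–Cororia agreement and C-802 is covered: preferential rate 10% applies instead.
Duty = €775,708.90 × 10% = €77,570.89.
Line 3 (A-937, Astesta, 793 kg, €135,943.99):
Base rate for A-937 is 14.5% + €3.74/kg.
Additional duty on A-937 from Astesta: +12.2%. Applied ad valorem rate: 14.5% + 12.2% = 26.7%.
Duty = €135,943.99 × 26.7% + 793 × €3.74 = €39,262.87.
Total = €237,604.16 + €77,570.89 + €39,262.87 = €354,437.92.

€354,437.92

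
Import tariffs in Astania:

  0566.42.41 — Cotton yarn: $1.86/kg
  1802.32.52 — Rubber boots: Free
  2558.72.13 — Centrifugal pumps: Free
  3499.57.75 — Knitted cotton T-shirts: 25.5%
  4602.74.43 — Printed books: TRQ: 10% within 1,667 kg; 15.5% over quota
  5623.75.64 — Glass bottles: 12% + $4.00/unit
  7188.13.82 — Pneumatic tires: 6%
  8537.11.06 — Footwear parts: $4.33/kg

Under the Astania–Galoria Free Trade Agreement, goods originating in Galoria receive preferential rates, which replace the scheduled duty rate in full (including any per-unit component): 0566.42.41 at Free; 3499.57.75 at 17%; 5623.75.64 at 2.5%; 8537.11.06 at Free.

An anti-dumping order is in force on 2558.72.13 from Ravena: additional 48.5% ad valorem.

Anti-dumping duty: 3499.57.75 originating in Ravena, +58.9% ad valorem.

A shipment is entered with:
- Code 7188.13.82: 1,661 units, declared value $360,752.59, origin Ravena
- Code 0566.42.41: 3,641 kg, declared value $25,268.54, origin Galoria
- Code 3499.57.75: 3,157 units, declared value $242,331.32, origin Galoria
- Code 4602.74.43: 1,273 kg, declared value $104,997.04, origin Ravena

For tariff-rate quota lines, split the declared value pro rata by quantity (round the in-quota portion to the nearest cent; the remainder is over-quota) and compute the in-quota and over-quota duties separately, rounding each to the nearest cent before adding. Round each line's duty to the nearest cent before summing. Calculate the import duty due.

$73,341.18

Line 1 (7188.13.82, Ravena, 1,661 units, $360,752.59):
Base rate for 7188.13.82 is 6%.
Duty = $360,752.59 × 6% = $21,645.16.
Line 2 (0566.42.41, Galoria, 3,641 kg, $25,268.54):
Base rate for 0566.42.41 is $1.86/kg.
Origin Galoria qualifies under the Astania–Galoria agreement and 0566.42.41 is covered: preferential rate Free applies instead.
Duty = $25,268.54 × 0% = $0.00.
Line 3 (3499.57.75, Galoria, 3,157 units, $242,331.32):
Base rate for 3499.57.75 is 25.5%.
Origin Galoria qualifies under the Astania–Galoria agreement and 3499.57.75 is covered: preferential rate 17% applies instead.
The additional-duty order on 3499.57.75 targets Ravena, not Galoria; it does not apply.
Duty = $242,331.32 × 17% = $41,196.32.
Line 4 (4602.74.43, Ravena, 1,273 kg, $104,997.04):
Code 4602.74.43 is under a tariff-rate quota (threshold 1,667 kg). Quantity 1,273 kg is within the quota, so the in-quota rate 10% applies to the full value.
Duty = $104,997.04 × 10% = $10,499.70.
Total = $21,645.16 + $0.00 + $41,196.32 + $10,499.70 = $73,341.18.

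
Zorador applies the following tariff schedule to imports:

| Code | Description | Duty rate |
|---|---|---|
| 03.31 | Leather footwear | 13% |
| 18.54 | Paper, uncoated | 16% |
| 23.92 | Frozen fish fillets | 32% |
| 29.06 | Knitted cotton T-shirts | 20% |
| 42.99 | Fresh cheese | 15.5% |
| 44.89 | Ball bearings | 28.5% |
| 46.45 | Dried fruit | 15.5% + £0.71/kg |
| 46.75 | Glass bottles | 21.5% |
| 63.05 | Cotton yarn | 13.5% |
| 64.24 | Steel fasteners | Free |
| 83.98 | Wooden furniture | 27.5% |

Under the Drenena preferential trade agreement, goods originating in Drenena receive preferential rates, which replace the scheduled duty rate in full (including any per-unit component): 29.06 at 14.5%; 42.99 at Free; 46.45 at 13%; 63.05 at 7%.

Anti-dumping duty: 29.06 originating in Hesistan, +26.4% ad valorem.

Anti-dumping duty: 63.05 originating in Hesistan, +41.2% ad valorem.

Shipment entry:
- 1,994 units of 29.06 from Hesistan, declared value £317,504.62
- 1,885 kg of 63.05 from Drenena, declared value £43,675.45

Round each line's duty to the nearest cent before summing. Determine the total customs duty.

£150,379.42

Line 1 (29.06, Hesistan, 1,994 units, £317,504.62):
Base rate for 29.06 is 20%.
29.06 has an FTA preferential rate, but origin Hesistan is not Drenena; base rate stands.
Additional duty on 29.06 from Hesistan: +26.4%. Applied ad valorem rate: 20% + 26.4% = 46.4%.
Duty = £317,504.62 × 46.4% = £147,322.14.
Line 2 (63.05, Drenena, 1,885 kg, £43,675.45):
Base rate for 63.05 is 13.5%.
Origin Drenena qualifies under the Zorador–Drenena agreement and 63.05 is covered: preferential rate 7% applies instead.
The additional-duty order on 63.05 targets Hesistan, not Drenena; it does not apply.
Duty = £43,675.45 × 7% = £3,057.28.
Total = £147,322.14 + £3,057.28 = £150,379.42.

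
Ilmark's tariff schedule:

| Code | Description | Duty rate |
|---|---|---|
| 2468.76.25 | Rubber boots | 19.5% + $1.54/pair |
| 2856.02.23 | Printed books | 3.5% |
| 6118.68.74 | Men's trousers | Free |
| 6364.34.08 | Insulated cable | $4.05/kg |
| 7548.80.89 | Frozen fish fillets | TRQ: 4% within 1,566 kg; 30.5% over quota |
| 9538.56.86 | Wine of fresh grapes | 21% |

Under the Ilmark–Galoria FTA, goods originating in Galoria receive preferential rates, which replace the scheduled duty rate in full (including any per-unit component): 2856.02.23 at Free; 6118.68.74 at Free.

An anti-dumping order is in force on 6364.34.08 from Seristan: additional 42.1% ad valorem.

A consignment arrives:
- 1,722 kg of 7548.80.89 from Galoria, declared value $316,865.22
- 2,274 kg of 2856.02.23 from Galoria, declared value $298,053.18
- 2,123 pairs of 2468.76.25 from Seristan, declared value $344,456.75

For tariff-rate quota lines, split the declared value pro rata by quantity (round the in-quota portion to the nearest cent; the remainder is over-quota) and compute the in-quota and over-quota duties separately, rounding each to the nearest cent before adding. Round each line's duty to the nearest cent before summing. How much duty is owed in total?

$90,720.08

Line 1 (7548.80.89, Galoria, 1,722 kg, $316,865.22):
Code 7548.80.89 is under a tariff-rate quota (threshold 1,566 kg). In-quota: 1,566 kg at 4%; over-quota: 156 kg at 30.5%.
Pro-rata value split: in-quota = $316,865.22 × 1,566/1,722 = $288,159.66; over-quota = $316,865.22 − $288,159.66 = $28,705.56.
In-quota duty = $288,159.66 × 4% = $11,526.39. Over-quota duty = $28,705.56 × 30.5% = $8,755.20.
Line duty = $11,526.39 + $8,755.20 = $20,281.59.
Line 2 (2856.02.23, Galoria, 2,274 kg, $298,053.18):
Base rate for 2856.02.23 is 3.5%.
Origin Galoria qualifies under the Ilmark–Galoria agreement and 2856.02.23 is covered: preferential rate Free applies instead.
Duty = $298,053.18 × 0% = $0.00.
Line 3 (2468.76.25, Seristan, 2,123 pairs, $344,456.75):
Base rate for 2468.76.25 is 19.5% + $1.54/pair.
Duty = $344,456.75 × 19.5% + 2,123 × $1.54 = $70,438.49.
Total = $20,281.59 + $0.00 + $70,438.49 = $90,720.08.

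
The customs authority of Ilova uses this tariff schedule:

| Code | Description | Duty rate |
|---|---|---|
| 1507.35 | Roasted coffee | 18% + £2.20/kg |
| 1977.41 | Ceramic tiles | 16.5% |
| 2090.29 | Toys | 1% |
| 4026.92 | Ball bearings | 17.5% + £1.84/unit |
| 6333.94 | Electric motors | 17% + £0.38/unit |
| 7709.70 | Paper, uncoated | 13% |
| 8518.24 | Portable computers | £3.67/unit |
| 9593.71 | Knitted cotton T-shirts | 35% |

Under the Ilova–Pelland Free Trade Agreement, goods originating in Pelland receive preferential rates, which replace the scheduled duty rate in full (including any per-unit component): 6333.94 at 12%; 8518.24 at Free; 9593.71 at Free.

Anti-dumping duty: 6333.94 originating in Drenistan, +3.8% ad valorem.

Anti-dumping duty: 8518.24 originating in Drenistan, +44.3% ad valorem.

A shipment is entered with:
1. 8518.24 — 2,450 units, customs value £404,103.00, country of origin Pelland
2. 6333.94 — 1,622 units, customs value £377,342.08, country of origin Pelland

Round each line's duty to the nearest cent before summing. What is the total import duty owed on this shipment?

£45,281.05

Line 1 (8518.24, Pelland, 2,450 units, £404,103.00):
Base rate for 8518.24 is £3.67/unit.
Origin Pelland qualifies under the Ilova–Pelland agreement and 8518.24 is covered: preferential rate Free applies instead.
The additional-duty order on 8518.24 targets Drenistan, not Pelland; it does not apply.
Duty = £404,103.00 × 0% = £0.00.
Line 2 (6333.94, Pelland, 1,622 units, £377,342.08):
Base rate for 6333.94 is 17% + £0.38/unit.
Origin Pelland qualifies under the Ilova–Pelland agreement and 6333.94 is covered: preferential rate 12% applies instead.
The additional-duty order on 6333.94 targets Drenistan, not Pelland; it does not apply.
Duty = £377,342.08 × 12% = £45,281.05.
Total = £0.00 + £45,281.05 = £45,281.05.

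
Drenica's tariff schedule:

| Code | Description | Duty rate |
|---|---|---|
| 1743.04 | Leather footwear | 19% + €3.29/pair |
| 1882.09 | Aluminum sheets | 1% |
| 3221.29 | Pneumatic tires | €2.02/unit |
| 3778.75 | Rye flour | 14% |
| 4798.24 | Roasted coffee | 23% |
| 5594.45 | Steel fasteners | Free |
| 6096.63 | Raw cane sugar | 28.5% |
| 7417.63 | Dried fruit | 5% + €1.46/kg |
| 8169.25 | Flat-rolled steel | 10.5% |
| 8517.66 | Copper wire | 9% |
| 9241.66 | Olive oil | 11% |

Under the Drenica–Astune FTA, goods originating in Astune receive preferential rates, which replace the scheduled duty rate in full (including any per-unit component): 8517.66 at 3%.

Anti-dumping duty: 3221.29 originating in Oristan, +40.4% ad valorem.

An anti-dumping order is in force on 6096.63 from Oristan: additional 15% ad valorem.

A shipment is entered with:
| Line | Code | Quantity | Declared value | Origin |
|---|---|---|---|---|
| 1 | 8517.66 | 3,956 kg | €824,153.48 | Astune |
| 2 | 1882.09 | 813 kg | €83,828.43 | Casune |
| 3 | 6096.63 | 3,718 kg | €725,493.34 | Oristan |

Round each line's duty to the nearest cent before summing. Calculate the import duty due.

€341,152.48

Line 1 (8517.66, Astune, 3,956 kg, €824,153.48):
Base rate for 8517.66 is 9%.
Origin Astune qualifies under the Drenica–Astune agreement and 8517.66 is covered: preferential rate 3% applies instead.
Duty = €824,153.48 × 3% = €24,724.60.
Line 2 (1882.09, Casune, 813 kg, €83,828.43):
Base rate for 1882.09 is 1%.
Duty = €83,828.43 × 1% = €838.28.
Line 3 (6096.63, Oristan, 3,718 kg, €725,493.34):
Base rate for 6096.63 is 28.5%.
Additional duty on 6096.63 from Oristan: +15%. Applied ad valorem rate: 28.5% + 15% = 43.5%.
Duty = €725,493.34 × 43.5% = €315,589.60.
Total = €24,724.60 + €838.28 + €315,589.60 = €341,152.48.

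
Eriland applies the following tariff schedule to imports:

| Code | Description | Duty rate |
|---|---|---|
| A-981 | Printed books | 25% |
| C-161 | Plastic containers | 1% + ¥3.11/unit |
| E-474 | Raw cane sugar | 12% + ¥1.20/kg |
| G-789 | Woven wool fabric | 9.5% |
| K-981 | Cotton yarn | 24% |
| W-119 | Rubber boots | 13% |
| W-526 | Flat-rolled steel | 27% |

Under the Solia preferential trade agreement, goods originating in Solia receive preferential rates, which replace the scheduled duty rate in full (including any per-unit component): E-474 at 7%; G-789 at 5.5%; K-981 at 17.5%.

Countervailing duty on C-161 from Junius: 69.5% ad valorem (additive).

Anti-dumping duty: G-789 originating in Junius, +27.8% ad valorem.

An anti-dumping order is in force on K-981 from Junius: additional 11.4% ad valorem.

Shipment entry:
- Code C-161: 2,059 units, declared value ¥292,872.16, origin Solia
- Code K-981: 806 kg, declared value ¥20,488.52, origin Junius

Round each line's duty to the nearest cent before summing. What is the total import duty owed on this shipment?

¥16,585.15

Line 1 (C-161, Solia, 2,059 units, ¥292,872.16):
Base rate for C-161 is 1% + ¥3.11/unit.
Origin Solia is the FTA partner but C-161 is not on the preference list; base rate stands.
The additional-duty order on C-161 targets Junius, not Solia; it does not apply.
Duty = ¥292,872.16 × 1% + 2,059 × ¥3.11 = ¥9,332.21.
Line 2 (K-981, Junius, 806 kg, ¥20,488.52):
Base rate for K-981 is 24%.
K-981 has an FTA preferential rate, but origin Junius is not Solia; base rate stands.
Additional duty on K-981 from Junius: +11.4%. Applied ad valorem rate: 24% + 11.4% = 35.4%.
Duty = ¥20,488.52 × 35.4% = ¥7,252.94.
Total = ¥9,332.21 + ¥7,252.94 = ¥16,585.15.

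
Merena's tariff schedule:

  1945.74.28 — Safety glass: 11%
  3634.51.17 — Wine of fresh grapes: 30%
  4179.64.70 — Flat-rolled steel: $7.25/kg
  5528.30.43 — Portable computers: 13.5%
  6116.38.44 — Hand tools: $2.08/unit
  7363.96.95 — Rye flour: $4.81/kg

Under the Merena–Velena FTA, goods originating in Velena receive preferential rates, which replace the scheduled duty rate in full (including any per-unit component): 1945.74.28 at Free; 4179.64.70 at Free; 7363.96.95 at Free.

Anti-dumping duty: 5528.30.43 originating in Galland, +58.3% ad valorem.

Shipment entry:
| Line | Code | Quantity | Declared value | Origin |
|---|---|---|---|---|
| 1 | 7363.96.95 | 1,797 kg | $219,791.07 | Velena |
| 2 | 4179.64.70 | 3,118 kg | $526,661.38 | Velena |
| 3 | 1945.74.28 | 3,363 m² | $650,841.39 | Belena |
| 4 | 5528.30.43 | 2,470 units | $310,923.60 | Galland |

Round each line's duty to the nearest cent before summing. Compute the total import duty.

Line 1 (7363.96.95, Velena, 1,797 kg, $219,791.07):
Base rate for 7363.96.95 is $4.81/kg.
Origin Velena qualifies under the Merena–Velena agreement and 7363.96.95 is covered: preferential rate Free applies instead.
Duty = $219,791.07 × 0% = $0.00.
Line 2 (4179.64.70, Velena, 3,118 kg, $526,661.38):
Base rate for 4179.64.70 is $7.25/kg.
Origin Velena qualifies under the Merena–Velena agreement and 4179.64.70 is covered: preferential rate Free applies instead.
Duty = $526,661.38 × 0% = $0.00.
Line 3 (1945.74.28, Belena, 3,363 m², $650,841.39):
Base rate for 1945.74.28 is 11%.
1945.74.28 has an FTA preferential rate, but origin Belena is not Velena; base rate stands.
Duty = $650,841.39 × 11% = $71,592.55.
Line 4 (5528.30.43, Galland, 2,470 units, $310,923.60):
Base rate for 5528.30.43 is 13.5%.
Additional duty on 5528.30.43 from Galland: +58.3%. Applied ad valorem rate: 13.5% + 58.3% = 71.8%.
Duty = $310,923.60 × 71.8% = $223,243.14.
Total = $0.00 + $0.00 + $71,592.55 + $223,243.14 = $294,835.69.

$294,835.69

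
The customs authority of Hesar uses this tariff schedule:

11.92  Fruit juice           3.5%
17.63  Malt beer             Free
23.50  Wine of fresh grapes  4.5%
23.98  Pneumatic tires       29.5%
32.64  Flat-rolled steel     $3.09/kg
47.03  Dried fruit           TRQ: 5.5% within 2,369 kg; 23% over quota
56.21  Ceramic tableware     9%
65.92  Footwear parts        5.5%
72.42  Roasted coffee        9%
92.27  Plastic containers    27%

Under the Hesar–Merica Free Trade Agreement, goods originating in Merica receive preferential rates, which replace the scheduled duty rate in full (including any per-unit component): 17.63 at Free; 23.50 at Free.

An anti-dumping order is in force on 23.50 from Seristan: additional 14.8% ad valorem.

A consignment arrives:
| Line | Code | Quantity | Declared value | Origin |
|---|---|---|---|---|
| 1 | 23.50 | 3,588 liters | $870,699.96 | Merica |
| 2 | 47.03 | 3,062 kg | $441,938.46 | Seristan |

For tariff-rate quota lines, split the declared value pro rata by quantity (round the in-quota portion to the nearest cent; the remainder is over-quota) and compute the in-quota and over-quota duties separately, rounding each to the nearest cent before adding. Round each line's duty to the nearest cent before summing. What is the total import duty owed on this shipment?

$41,810.24

Line 1 (23.50, Merica, 3,588 liters, $870,699.96):
Base rate for 23.50 is 4.5%.
Origin Merica qualifies under the Hesar–Merica agreement and 23.50 is covered: preferential rate Free applies instead.
The additional-duty order on 23.50 targets Seristan, not Merica; it does not apply.
Duty = $870,699.96 × 0% = $0.00.
Line 2 (47.03, Seristan, 3,062 kg, $441,938.46):
Code 47.03 is under a tariff-rate quota (threshold 2,369 kg). In-quota: 2,369 kg at 5.5%; over-quota: 693 kg at 23%.
Pro-rata value split: in-quota = $441,938.46 × 2,369/3,062 = $341,917.77; over-quota = $441,938.46 − $341,917.77 = $100,020.69.
In-quota duty = $341,917.77 × 5.5% = $18,805.48. Over-quota duty = $100,020.69 × 23% = $23,004.76.
Line duty = $18,805.48 + $23,004.76 = $41,810.24.
Total = $0.00 + $41,810.24 = $41,810.24.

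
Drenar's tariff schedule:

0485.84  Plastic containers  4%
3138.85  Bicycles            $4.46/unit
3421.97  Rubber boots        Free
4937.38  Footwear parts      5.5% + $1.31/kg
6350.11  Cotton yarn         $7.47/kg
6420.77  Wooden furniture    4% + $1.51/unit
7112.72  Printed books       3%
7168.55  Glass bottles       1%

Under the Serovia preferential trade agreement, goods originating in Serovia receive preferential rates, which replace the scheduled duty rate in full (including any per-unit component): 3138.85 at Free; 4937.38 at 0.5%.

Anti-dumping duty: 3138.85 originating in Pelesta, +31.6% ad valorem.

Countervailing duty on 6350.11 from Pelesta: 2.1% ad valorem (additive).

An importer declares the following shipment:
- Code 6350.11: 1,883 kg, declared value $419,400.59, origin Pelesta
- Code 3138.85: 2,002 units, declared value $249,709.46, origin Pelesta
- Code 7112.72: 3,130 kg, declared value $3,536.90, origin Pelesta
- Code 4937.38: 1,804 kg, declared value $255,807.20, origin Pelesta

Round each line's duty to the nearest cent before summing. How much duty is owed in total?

$127,249.28

Line 1 (6350.11, Pelesta, 1,883 kg, $419,400.59):
Base rate for 6350.11 is $7.47/kg.
Additional duty on 6350.11 from Pelesta: +2.1% ad valorem. Applied ad valorem rate = 2.1%.
Duty = $419,400.59 × 2.1% + 1,883 × $7.47 = $22,873.42.
Line 2 (3138.85, Pelesta, 2,002 units, $249,709.46):
Base rate for 3138.85 is $4.46/unit.
3138.85 has an FTA preferential rate, but origin Pelesta is not Serovia; base rate stands.
Additional duty on 3138.85 from Pelesta: +31.6% ad valorem. Applied ad valorem rate = 31.6%.
Duty = $249,709.46 × 31.6% + 2,002 × $4.46 = $87,837.11.
Line 3 (7112.72, Pelesta, 3,130 kg, $3,536.90):
Base rate for 7112.72 is 3%.
Duty = $3,536.90 × 3% = $106.11.
Line 4 (4937.38, Pelesta, 1,804 kg, $255,807.20):
Base rate for 4937.38 is 5.5% + $1.31/kg.
4937.38 has an FTA preferential rate, but origin Pelesta is not Serovia; base rate stands.
Duty = $255,807.20 × 5.5% + 1,804 × $1.31 = $16,432.64.
Total = $22,873.42 + $87,837.11 + $106.11 + $16,432.64 = $127,249.28.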